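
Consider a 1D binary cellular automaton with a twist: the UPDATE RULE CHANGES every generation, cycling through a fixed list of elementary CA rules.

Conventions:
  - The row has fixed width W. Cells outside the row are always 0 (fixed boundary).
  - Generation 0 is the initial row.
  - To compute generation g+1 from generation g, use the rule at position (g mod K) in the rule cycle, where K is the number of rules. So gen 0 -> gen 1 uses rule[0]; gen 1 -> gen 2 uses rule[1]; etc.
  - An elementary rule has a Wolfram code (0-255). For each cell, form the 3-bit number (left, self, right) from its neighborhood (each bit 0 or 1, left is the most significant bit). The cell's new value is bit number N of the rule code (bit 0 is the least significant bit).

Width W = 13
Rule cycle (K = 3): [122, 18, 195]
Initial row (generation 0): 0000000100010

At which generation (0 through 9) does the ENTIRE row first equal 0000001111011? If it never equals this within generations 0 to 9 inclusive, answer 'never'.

Gen 0: 0000000100010
Gen 1 (rule 122): 0000001010101
Gen 2 (rule 18): 0000010000000
Gen 3 (rule 195): 1111100111111
Gen 4 (rule 122): 1000111100001
Gen 5 (rule 18): 0101000010010
Gen 6 (rule 195): 1000011100100
Gen 7 (rule 122): 0100110111010
Gen 8 (rule 18): 1011000000001
Gen 9 (rule 195): 0001011111110

Answer: never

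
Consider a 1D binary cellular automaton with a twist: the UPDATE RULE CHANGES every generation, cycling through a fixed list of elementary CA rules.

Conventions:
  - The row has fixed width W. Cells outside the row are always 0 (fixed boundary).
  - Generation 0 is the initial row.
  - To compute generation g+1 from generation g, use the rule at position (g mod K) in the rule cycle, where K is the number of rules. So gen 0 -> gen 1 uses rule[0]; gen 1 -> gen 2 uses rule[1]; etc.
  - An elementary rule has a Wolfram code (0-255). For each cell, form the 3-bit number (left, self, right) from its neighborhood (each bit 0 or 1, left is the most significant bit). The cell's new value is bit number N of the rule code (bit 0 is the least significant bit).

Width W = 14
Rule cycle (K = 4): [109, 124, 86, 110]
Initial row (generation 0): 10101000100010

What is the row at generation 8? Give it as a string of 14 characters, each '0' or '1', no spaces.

Answer: 11001110110011

Derivation:
Gen 0: 10101000100010
Gen 1 (rule 109): 11111010101010
Gen 2 (rule 124): 10001111111111
Gen 3 (rule 86): 11010000000001
Gen 4 (rule 110): 11110000000011
Gen 5 (rule 109): 10010111111011
Gen 6 (rule 124): 11011100001111
Gen 7 (rule 86): 01000110010001
Gen 8 (rule 110): 11001110110011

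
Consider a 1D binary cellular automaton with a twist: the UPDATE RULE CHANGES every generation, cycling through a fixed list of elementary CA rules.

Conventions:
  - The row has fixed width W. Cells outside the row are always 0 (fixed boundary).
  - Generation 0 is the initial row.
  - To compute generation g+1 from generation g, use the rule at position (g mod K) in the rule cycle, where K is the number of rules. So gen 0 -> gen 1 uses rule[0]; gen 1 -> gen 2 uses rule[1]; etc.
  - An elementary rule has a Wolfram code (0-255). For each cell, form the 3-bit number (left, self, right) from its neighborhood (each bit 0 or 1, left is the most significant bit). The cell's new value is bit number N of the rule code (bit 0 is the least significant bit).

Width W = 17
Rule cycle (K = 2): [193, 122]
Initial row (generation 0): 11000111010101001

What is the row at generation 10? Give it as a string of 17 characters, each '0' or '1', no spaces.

Answer: 01110110101011110

Derivation:
Gen 0: 11000111010101001
Gen 1 (rule 193): 01010011000000000
Gen 2 (rule 122): 10101111100000000
Gen 3 (rule 193): 00000111101111111
Gen 4 (rule 122): 00001100111000001
Gen 5 (rule 193): 11100100011011100
Gen 6 (rule 122): 10111010111110110
Gen 7 (rule 193): 00011000011110010
Gen 8 (rule 122): 00111100110011101
Gen 9 (rule 193): 10011100010001100
Gen 10 (rule 122): 01110110101011110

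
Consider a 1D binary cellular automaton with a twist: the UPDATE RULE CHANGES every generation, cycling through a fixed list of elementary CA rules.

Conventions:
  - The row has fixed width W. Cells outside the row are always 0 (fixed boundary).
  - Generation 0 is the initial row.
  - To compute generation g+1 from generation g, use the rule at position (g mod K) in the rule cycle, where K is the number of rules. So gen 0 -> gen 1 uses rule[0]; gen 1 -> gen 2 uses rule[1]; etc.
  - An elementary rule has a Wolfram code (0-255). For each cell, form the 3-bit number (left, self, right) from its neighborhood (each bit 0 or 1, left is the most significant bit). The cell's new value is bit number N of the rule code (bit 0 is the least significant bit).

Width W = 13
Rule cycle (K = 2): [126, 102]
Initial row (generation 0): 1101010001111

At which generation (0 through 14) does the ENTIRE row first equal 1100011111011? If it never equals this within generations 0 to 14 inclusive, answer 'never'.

Gen 0: 1101010001111
Gen 1 (rule 126): 1111111011001
Gen 2 (rule 102): 0000001101011
Gen 3 (rule 126): 0000011111111
Gen 4 (rule 102): 0000100000001
Gen 5 (rule 126): 0001110000011
Gen 6 (rule 102): 0010010000101
Gen 7 (rule 126): 0111111001111
Gen 8 (rule 102): 1000001010001
Gen 9 (rule 126): 1100011111011
Gen 10 (rule 102): 0100100001101
Gen 11 (rule 126): 1111110011111
Gen 12 (rule 102): 0000010100001
Gen 13 (rule 126): 0000111110011
Gen 14 (rule 102): 0001000010101

Answer: 9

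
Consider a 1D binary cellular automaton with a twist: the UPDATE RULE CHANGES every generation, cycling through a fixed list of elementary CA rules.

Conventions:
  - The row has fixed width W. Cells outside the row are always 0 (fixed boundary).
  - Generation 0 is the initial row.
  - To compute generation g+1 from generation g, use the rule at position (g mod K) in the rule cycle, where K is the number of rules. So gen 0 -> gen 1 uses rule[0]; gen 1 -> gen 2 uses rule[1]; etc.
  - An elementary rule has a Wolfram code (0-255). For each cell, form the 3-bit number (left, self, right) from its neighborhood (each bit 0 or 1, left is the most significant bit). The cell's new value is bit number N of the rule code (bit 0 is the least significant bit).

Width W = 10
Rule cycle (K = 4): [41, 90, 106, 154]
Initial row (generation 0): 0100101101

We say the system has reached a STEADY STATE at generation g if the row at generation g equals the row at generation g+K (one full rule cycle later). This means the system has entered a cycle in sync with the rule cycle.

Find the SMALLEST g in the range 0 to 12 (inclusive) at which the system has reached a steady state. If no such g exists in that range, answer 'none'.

Gen 0: 0100101101
Gen 1 (rule 41): 0000011010
Gen 2 (rule 90): 0000111001
Gen 3 (rule 106): 0001101010
Gen 4 (rule 154): 0011000001
Gen 5 (rule 41): 1010011100
Gen 6 (rule 90): 0001110110
Gen 7 (rule 106): 0011011110
Gen 8 (rule 154): 0110011101
Gen 9 (rule 41): 0100010010
Gen 10 (rule 90): 1010101101
Gen 11 (rule 106): 0101011110
Gen 12 (rule 154): 1000011101
Gen 13 (rule 41): 0011010010
Gen 14 (rule 90): 0111001101
Gen 15 (rule 106): 1101011110
Gen 16 (rule 154): 1000011101

Answer: 12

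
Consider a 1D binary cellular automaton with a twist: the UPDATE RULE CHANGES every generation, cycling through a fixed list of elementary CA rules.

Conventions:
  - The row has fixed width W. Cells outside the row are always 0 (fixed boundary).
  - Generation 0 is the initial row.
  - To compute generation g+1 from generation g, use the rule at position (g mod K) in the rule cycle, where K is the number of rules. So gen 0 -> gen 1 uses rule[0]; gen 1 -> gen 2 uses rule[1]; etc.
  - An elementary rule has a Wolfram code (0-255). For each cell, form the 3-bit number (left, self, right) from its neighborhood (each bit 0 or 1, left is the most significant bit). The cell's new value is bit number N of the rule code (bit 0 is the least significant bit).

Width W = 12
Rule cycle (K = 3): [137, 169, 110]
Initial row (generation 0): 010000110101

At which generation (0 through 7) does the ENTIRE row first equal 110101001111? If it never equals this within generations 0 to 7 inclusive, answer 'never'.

Gen 0: 010000110101
Gen 1 (rule 137): 000110100000
Gen 2 (rule 169): 110101001111
Gen 3 (rule 110): 111111011001
Gen 4 (rule 137): 111110010000
Gen 5 (rule 169): 111100000111
Gen 6 (rule 110): 100100001101
Gen 7 (rule 137): 000001101000

Answer: 2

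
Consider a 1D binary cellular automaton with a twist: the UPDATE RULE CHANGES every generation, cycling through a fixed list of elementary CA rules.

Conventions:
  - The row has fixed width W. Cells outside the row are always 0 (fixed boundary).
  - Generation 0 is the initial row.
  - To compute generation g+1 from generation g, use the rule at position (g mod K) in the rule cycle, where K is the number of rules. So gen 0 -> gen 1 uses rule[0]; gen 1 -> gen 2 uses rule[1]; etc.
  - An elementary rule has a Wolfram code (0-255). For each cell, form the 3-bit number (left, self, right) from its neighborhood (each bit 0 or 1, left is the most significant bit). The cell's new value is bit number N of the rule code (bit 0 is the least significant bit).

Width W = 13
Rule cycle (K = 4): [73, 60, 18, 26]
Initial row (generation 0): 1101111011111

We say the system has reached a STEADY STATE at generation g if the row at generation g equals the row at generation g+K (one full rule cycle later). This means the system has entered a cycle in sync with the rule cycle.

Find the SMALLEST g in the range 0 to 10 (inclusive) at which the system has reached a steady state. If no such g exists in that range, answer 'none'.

Answer: none

Derivation:
Gen 0: 1101111011111
Gen 1 (rule 73): 1101001010001
Gen 2 (rule 60): 1011101111001
Gen 3 (rule 18): 0000000000110
Gen 4 (rule 26): 0000000001101
Gen 5 (rule 73): 1111111101100
Gen 6 (rule 60): 1000000011010
Gen 7 (rule 18): 0100000100001
Gen 8 (rule 26): 1010001010010
Gen 9 (rule 73): 0000100000000
Gen 10 (rule 60): 0000110000000
Gen 11 (rule 18): 0001001000000
Gen 12 (rule 26): 0010110100000
Gen 13 (rule 73): 1000110001111
Gen 14 (rule 60): 1100101001000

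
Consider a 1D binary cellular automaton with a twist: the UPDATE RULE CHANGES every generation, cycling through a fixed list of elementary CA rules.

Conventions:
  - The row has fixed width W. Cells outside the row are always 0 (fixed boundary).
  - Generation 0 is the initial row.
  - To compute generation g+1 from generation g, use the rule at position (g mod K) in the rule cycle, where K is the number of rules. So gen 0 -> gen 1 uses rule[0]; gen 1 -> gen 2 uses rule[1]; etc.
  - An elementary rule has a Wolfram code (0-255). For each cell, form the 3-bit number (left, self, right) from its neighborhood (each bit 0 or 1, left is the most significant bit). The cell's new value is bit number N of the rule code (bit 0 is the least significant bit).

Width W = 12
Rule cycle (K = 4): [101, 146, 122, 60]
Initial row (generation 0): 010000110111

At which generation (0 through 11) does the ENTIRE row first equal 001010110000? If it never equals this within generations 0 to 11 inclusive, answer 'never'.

Answer: never

Derivation:
Gen 0: 010000110111
Gen 1 (rule 101): 010110011001
Gen 2 (rule 146): 100001100110
Gen 3 (rule 122): 010011111111
Gen 4 (rule 60): 011010000000
Gen 5 (rule 101): 001110111111
Gen 6 (rule 146): 010100011110
Gen 7 (rule 122): 101010110011
Gen 8 (rule 60): 111111101010
Gen 9 (rule 101): 000000111110
Gen 10 (rule 146): 000001011101
Gen 11 (rule 122): 000010110110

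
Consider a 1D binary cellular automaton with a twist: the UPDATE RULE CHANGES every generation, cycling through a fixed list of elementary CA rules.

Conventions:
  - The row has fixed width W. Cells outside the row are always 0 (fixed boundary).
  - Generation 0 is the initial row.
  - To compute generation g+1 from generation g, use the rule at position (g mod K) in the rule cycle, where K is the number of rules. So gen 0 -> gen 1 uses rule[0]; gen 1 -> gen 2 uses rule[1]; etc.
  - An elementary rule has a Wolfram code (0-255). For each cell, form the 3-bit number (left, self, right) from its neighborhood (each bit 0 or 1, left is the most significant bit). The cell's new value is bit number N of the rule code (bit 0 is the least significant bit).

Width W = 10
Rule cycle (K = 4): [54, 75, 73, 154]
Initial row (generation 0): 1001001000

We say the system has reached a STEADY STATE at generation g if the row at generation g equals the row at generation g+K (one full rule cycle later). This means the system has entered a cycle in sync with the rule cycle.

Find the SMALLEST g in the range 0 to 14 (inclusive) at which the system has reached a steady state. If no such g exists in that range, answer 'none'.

Gen 0: 1001001000
Gen 1 (rule 54): 1111111100
Gen 2 (rule 75): 1000000101
Gen 3 (rule 73): 0011110000
Gen 4 (rule 154): 0111101000
Gen 5 (rule 54): 1000011100
Gen 6 (rule 75): 0011110101
Gen 7 (rule 73): 1010010000
Gen 8 (rule 154): 0001101000
Gen 9 (rule 54): 0010011100
Gen 10 (rule 75): 1100110101
Gen 11 (rule 73): 1100110000
Gen 12 (rule 154): 1011101000
Gen 13 (rule 54): 1100011100
Gen 14 (rule 75): 1101110101
Gen 15 (rule 73): 1101010000
Gen 16 (rule 154): 1000001000
Gen 17 (rule 54): 1100011100
Gen 18 (rule 75): 1101110101

Answer: 13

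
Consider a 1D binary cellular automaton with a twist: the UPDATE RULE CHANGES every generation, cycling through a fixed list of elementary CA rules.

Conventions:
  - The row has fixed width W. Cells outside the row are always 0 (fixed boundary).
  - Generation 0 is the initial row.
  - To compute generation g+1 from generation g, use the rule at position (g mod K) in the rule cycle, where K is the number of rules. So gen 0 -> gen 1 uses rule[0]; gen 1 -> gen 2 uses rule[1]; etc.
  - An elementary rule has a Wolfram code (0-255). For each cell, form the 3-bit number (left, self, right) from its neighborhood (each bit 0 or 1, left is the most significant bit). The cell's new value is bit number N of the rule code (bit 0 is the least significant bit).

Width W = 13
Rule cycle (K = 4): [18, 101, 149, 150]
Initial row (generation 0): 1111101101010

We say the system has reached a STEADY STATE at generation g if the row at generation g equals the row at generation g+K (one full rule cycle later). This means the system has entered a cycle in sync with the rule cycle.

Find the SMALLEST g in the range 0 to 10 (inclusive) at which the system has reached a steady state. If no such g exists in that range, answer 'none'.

Gen 0: 1111101101010
Gen 1 (rule 18): 0000000000001
Gen 2 (rule 101): 1111111111101
Gen 3 (rule 149): 0111111111001
Gen 4 (rule 150): 1011111110111
Gen 5 (rule 18): 0000000000000
Gen 6 (rule 101): 1111111111111
Gen 7 (rule 149): 0111111111110
Gen 8 (rule 150): 1011111111101
Gen 9 (rule 18): 0000000000000
Gen 10 (rule 101): 1111111111111
Gen 11 (rule 149): 0111111111110
Gen 12 (rule 150): 1011111111101
Gen 13 (rule 18): 0000000000000
Gen 14 (rule 101): 1111111111111

Answer: 5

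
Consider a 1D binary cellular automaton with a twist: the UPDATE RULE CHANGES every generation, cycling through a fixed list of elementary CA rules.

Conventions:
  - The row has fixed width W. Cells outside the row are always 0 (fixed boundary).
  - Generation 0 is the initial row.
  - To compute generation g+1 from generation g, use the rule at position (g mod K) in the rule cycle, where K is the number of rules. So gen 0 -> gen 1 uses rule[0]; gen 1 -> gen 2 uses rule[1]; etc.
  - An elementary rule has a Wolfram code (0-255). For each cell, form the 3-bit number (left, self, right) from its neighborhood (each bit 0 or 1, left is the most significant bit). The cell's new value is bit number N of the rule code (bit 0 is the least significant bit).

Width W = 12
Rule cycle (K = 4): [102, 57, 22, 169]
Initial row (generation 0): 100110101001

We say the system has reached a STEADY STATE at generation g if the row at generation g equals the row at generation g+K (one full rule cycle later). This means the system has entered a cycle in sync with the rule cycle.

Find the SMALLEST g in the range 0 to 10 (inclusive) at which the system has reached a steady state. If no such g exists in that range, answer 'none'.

Gen 0: 100110101001
Gen 1 (rule 102): 101011111011
Gen 2 (rule 57): 010110000110
Gen 3 (rule 22): 110001001001
Gen 4 (rule 169): 100100000000
Gen 5 (rule 102): 101100000000
Gen 6 (rule 57): 011011111111
Gen 7 (rule 22): 100000000000
Gen 8 (rule 169): 001111111111
Gen 9 (rule 102): 010000000001
Gen 10 (rule 57): 001111111100
Gen 11 (rule 22): 010000000010
Gen 12 (rule 169): 000111111000
Gen 13 (rule 102): 001000001000
Gen 14 (rule 57): 100111100111

Answer: none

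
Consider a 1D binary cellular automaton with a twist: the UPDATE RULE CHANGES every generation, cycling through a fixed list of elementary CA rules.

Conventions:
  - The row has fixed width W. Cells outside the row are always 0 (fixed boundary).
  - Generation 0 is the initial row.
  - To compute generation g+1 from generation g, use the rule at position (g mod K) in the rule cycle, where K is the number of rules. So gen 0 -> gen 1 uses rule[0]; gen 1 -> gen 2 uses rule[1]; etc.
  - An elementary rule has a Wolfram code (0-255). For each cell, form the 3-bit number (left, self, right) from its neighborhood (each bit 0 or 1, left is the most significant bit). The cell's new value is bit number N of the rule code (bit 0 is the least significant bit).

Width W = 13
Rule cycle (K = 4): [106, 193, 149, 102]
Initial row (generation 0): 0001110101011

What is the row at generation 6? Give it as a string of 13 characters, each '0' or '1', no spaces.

Answer: 0111110000111

Derivation:
Gen 0: 0001110101011
Gen 1 (rule 106): 0011011010111
Gen 2 (rule 193): 1001001000011
Gen 3 (rule 149): 1101101111000
Gen 4 (rule 102): 0110110001000
Gen 5 (rule 106): 1111110010000
Gen 6 (rule 193): 0111110000111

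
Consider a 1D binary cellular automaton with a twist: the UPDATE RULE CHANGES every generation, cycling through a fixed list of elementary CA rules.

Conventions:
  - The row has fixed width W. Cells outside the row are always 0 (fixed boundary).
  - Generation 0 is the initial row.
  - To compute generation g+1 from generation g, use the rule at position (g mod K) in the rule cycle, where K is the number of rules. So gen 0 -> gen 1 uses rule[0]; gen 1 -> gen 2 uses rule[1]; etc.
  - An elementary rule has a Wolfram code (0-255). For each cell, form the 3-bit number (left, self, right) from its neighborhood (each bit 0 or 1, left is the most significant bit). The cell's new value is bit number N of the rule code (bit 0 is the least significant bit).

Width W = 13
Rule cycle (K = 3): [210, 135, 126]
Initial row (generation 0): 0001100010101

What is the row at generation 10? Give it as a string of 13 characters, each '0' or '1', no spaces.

Answer: 0001111111111

Derivation:
Gen 0: 0001100010101
Gen 1 (rule 210): 0010110100000
Gen 2 (rule 135): 1110000101111
Gen 3 (rule 126): 1011001111001
Gen 4 (rule 210): 0001110111110
Gen 5 (rule 135): 1110100011100
Gen 6 (rule 126): 1011110110110
Gen 7 (rule 210): 0001110010011
Gen 8 (rule 135): 1110100110100
Gen 9 (rule 126): 1011111111110
Gen 10 (rule 210): 0001111111111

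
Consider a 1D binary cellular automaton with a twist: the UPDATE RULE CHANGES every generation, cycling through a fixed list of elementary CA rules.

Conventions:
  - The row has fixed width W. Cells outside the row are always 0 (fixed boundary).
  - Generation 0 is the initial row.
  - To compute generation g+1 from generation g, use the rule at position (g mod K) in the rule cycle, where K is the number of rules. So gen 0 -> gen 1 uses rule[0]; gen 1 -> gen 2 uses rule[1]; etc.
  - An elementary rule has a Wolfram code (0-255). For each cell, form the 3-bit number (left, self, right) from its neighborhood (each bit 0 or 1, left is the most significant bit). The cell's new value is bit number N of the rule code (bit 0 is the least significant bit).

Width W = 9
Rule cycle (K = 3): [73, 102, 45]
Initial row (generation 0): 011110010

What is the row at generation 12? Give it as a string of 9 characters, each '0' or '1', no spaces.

Answer: 010010111

Derivation:
Gen 0: 011110010
Gen 1 (rule 73): 010010000
Gen 2 (rule 102): 110110000
Gen 3 (rule 45): 101100111
Gen 4 (rule 73): 001100101
Gen 5 (rule 102): 010101111
Gen 6 (rule 45): 011111000
Gen 7 (rule 73): 010001011
Gen 8 (rule 102): 110011101
Gen 9 (rule 45): 100010011
Gen 10 (rule 73): 001000011
Gen 11 (rule 102): 011000101
Gen 12 (rule 45): 010010111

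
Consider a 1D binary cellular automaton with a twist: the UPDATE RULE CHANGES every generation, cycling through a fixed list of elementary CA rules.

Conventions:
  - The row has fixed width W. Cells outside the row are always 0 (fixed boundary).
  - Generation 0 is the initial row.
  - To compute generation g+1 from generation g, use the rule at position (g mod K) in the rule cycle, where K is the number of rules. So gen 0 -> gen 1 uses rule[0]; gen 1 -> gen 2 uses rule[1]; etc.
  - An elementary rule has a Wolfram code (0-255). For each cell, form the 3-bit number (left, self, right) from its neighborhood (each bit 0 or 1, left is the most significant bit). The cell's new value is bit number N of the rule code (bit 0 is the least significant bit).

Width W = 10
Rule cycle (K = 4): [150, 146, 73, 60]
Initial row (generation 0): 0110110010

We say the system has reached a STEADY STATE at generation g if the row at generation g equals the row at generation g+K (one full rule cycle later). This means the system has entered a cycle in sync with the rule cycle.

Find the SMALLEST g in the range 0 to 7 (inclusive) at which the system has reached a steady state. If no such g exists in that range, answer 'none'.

Gen 0: 0110110010
Gen 1 (rule 150): 1000001111
Gen 2 (rule 146): 0100010110
Gen 3 (rule 73): 0001000110
Gen 4 (rule 60): 0001100101
Gen 5 (rule 150): 0010011101
Gen 6 (rule 146): 0101101000
Gen 7 (rule 73): 0001100011
Gen 8 (rule 60): 0001010010
Gen 9 (rule 150): 0011011111
Gen 10 (rule 146): 0100001110
Gen 11 (rule 73): 0001101010

Answer: none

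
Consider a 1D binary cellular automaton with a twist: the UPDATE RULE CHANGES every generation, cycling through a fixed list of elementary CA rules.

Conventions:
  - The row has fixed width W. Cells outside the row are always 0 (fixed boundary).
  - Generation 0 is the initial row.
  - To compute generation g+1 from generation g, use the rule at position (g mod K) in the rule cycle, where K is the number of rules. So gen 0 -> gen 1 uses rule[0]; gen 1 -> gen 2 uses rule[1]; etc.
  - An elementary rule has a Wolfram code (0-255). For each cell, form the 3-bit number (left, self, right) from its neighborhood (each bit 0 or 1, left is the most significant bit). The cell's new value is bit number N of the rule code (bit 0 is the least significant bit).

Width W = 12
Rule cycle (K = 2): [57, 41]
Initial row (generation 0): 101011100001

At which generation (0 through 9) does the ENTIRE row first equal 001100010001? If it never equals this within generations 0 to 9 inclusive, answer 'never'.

Answer: 2

Derivation:
Gen 0: 101011100001
Gen 1 (rule 57): 010110011100
Gen 2 (rule 41): 001100010001
Gen 3 (rule 57): 101011001100
Gen 4 (rule 41): 010110001001
Gen 5 (rule 57): 001101100100
Gen 6 (rule 41): 101011000001
Gen 7 (rule 57): 010110111100
Gen 8 (rule 41): 001101100001
Gen 9 (rule 57): 101011011100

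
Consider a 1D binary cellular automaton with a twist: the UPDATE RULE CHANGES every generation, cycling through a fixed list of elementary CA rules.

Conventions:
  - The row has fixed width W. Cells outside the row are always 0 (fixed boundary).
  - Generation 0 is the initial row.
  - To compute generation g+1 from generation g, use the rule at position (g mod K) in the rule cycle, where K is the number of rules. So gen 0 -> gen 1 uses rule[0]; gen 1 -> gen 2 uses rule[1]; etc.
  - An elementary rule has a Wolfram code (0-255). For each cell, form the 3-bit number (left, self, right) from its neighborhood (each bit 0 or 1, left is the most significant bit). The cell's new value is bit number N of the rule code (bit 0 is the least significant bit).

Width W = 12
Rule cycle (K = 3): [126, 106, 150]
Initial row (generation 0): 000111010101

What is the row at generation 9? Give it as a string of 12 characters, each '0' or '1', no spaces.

Answer: 110000000011

Derivation:
Gen 0: 000111010101
Gen 1 (rule 126): 001101111111
Gen 2 (rule 106): 011111000001
Gen 3 (rule 150): 101110100011
Gen 4 (rule 126): 111011110111
Gen 5 (rule 106): 101110011101
Gen 6 (rule 150): 100101101001
Gen 7 (rule 126): 111111111111
Gen 8 (rule 106): 100000000001
Gen 9 (rule 150): 110000000011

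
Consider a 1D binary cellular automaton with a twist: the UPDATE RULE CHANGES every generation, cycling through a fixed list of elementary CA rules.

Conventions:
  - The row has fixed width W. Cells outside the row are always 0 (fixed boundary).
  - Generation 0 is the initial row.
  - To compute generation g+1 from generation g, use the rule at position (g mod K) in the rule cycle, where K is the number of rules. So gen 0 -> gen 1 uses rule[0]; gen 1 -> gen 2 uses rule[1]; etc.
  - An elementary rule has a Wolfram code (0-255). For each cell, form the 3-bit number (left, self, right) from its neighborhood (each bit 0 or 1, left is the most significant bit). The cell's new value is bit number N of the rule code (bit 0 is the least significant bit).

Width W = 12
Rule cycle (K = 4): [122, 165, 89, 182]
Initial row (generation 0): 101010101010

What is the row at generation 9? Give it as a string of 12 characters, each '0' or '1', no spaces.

Answer: 111110111101

Derivation:
Gen 0: 101010101010
Gen 1 (rule 122): 010101010101
Gen 2 (rule 165): 011111111111
Gen 3 (rule 89): 010000000001
Gen 4 (rule 182): 111000000011
Gen 5 (rule 122): 101100000111
Gen 6 (rule 165): 110001110010
Gen 7 (rule 89): 111101011001
Gen 8 (rule 182): 011011100111
Gen 9 (rule 122): 111110111101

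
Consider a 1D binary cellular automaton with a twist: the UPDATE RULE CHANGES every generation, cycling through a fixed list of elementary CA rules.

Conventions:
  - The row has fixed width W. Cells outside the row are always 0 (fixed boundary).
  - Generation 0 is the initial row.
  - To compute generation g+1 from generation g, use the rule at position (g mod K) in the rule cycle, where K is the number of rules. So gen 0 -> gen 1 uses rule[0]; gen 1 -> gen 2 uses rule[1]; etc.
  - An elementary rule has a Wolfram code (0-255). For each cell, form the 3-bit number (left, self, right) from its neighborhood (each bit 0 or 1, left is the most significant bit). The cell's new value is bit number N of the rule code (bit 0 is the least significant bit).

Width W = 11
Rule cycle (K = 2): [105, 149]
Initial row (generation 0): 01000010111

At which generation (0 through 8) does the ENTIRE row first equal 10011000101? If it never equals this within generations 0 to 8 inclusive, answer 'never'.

Answer: never

Derivation:
Gen 0: 01000010111
Gen 1 (rule 105): 00011001101
Gen 2 (rule 149): 11000100001
Gen 3 (rule 105): 11010001100
Gen 4 (rule 149): 00011100011
Gen 5 (rule 105): 11010101011
Gen 6 (rule 149): 00010101000
Gen 7 (rule 105): 11001010011
Gen 8 (rule 149): 00101011000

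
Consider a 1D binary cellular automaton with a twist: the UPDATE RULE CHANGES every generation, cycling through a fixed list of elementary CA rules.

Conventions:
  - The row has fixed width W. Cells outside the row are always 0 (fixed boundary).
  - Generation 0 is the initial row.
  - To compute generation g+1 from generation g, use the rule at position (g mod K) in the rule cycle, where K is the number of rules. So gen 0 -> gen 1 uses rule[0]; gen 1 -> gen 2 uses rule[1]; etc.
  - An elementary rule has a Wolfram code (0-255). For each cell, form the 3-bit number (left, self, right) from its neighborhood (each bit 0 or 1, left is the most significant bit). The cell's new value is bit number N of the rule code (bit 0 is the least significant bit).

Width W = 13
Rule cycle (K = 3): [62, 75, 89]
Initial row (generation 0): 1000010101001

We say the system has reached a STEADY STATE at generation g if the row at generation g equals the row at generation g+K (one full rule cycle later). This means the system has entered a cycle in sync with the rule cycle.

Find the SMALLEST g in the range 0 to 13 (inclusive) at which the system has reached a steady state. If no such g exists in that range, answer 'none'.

Answer: none

Derivation:
Gen 0: 1000010101001
Gen 1 (rule 62): 1100111111111
Gen 2 (rule 75): 1101100000001
Gen 3 (rule 89): 1101111111100
Gen 4 (rule 62): 1011000000010
Gen 5 (rule 75): 0011011111100
Gen 6 (rule 89): 1011010000111
Gen 7 (rule 62): 1110111001100
Gen 8 (rule 75): 1010101011101
Gen 9 (rule 89): 0000000010100
Gen 10 (rule 62): 0000000111110
Gen 11 (rule 75): 1111111100010
Gen 12 (rule 89): 1000000111001
Gen 13 (rule 62): 1100001100111
Gen 14 (rule 75): 1101111101101
Gen 15 (rule 89): 1101000101100
Gen 16 (rule 62): 1011101111010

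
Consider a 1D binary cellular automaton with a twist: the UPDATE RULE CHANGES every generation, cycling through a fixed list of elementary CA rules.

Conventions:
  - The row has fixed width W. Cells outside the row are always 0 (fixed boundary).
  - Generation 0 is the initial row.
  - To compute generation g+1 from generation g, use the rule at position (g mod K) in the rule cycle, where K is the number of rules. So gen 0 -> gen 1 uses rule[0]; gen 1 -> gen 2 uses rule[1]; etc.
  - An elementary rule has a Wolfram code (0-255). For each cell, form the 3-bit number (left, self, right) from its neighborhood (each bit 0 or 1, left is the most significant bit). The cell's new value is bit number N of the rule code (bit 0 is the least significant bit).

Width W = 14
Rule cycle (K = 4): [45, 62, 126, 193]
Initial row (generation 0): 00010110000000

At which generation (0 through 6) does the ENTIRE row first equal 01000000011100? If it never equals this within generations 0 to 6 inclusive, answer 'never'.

Answer: 5

Derivation:
Gen 0: 00010110000000
Gen 1 (rule 45): 11011100111111
Gen 2 (rule 62): 10110011100000
Gen 3 (rule 126): 11111110110000
Gen 4 (rule 193): 01111110010111
Gen 5 (rule 45): 01000000011100
Gen 6 (rule 62): 11100000110010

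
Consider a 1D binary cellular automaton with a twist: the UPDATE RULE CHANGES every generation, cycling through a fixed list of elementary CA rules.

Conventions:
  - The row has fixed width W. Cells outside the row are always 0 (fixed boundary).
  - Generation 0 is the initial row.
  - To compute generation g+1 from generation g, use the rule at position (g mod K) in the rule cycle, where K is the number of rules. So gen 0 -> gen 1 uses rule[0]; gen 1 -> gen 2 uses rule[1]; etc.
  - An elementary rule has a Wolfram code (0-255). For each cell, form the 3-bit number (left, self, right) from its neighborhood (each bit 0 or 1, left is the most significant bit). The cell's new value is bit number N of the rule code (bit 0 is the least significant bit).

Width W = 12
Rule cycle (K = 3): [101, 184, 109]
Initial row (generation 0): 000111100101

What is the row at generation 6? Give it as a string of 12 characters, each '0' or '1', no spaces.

Answer: 101111110101

Derivation:
Gen 0: 000111100101
Gen 1 (rule 101): 110000100111
Gen 2 (rule 184): 101000010110
Gen 3 (rule 109): 111011011110
Gen 4 (rule 101): 001101100010
Gen 5 (rule 184): 001011010001
Gen 6 (rule 109): 101111110101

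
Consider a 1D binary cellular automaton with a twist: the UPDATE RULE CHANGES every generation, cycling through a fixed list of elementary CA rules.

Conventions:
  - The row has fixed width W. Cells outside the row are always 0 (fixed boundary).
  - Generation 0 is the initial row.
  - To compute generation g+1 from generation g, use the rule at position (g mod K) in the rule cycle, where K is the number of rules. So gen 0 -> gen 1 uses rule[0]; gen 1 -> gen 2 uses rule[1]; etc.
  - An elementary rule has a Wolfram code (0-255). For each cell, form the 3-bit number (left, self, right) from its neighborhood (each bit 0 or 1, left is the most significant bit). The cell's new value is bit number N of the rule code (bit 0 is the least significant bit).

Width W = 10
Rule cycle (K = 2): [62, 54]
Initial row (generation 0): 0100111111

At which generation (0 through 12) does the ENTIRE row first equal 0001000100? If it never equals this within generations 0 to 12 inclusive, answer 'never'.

Gen 0: 0100111111
Gen 1 (rule 62): 1111100000
Gen 2 (rule 54): 0000010000
Gen 3 (rule 62): 0000111000
Gen 4 (rule 54): 0001000100
Gen 5 (rule 62): 0011101110
Gen 6 (rule 54): 0100010001
Gen 7 (rule 62): 1110111011
Gen 8 (rule 54): 0001000100
Gen 9 (rule 62): 0011101110
Gen 10 (rule 54): 0100010001
Gen 11 (rule 62): 1110111011
Gen 12 (rule 54): 0001000100

Answer: 4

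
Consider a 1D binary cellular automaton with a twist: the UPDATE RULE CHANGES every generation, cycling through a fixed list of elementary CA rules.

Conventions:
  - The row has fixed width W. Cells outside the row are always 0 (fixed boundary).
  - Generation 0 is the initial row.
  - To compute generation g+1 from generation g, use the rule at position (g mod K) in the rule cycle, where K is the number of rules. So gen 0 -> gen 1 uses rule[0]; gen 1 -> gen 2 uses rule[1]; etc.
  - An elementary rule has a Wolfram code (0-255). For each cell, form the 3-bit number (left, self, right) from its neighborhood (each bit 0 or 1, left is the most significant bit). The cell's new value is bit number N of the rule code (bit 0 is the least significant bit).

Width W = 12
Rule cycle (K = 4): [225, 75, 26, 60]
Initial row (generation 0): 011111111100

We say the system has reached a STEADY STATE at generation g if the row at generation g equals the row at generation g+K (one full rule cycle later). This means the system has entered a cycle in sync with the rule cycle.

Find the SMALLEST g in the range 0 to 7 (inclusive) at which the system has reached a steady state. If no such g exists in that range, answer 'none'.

Answer: none

Derivation:
Gen 0: 011111111100
Gen 1 (rule 225): 001111111101
Gen 2 (rule 75): 111000000100
Gen 3 (rule 26): 100100001010
Gen 4 (rule 60): 110110001111
Gen 5 (rule 225): 011010100111
Gen 6 (rule 75): 111000001101
Gen 7 (rule 26): 100100011000
Gen 8 (rule 60): 110110010100
Gen 9 (rule 225): 011010001001
Gen 10 (rule 75): 111000110010
Gen 11 (rule 26): 100101101101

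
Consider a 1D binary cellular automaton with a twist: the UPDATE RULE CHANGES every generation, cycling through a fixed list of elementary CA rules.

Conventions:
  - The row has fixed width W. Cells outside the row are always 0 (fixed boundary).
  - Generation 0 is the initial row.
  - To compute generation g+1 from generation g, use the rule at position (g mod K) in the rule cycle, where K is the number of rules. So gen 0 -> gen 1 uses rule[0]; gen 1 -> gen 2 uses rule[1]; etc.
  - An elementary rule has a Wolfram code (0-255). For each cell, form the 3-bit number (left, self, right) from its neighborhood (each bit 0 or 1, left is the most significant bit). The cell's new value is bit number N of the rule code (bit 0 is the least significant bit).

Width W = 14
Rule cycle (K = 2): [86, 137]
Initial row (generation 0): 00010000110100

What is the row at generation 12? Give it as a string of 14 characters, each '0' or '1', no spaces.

Answer: 11100100101100

Derivation:
Gen 0: 00010000110100
Gen 1 (rule 86): 00111001010110
Gen 2 (rule 137): 10110000000100
Gen 3 (rule 86): 10011000001110
Gen 4 (rule 137): 00010011101100
Gen 5 (rule 86): 00111100100110
Gen 6 (rule 137): 10111000000100
Gen 7 (rule 86): 10001100001110
Gen 8 (rule 137): 00101001101100
Gen 9 (rule 86): 01101110100110
Gen 10 (rule 137): 01001100000100
Gen 11 (rule 86): 11110110001110
Gen 12 (rule 137): 11100100101100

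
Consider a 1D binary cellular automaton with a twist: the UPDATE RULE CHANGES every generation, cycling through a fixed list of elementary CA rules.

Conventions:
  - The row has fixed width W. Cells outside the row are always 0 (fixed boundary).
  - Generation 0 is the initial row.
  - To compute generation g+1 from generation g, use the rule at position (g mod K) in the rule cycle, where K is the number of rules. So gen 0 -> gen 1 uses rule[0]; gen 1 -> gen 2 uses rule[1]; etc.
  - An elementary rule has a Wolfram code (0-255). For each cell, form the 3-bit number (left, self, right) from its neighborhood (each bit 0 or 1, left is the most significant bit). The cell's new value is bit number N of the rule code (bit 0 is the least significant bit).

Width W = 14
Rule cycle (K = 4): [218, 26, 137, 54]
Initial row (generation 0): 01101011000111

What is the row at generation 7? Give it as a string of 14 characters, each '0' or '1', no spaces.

Gen 0: 01101011000111
Gen 1 (rule 218): 11100011101111
Gen 2 (rule 26): 10010110001000
Gen 3 (rule 137): 00000100100011
Gen 4 (rule 54): 00001111110100
Gen 5 (rule 218): 00011111110010
Gen 6 (rule 26): 00110000001101
Gen 7 (rule 137): 10100111101000

Answer: 10100111101000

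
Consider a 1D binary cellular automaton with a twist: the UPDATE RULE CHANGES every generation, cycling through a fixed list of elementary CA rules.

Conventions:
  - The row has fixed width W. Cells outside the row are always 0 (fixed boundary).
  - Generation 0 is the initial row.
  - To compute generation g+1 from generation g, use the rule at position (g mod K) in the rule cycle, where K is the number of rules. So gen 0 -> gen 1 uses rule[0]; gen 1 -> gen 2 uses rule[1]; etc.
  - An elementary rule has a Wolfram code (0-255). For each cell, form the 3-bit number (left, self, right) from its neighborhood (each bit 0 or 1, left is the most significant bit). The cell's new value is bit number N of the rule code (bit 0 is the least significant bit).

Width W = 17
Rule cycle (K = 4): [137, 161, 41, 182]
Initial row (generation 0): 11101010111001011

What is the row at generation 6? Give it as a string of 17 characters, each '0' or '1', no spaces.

Gen 0: 11101010111001011
Gen 1 (rule 137): 11000000110000010
Gen 2 (rule 161): 00011110000111000
Gen 3 (rule 41): 11010000110100011
Gen 4 (rule 182): 00111001001110100
Gen 5 (rule 137): 10110000001100001
Gen 6 (rule 161): 01000111100001100

Answer: 01000111100001100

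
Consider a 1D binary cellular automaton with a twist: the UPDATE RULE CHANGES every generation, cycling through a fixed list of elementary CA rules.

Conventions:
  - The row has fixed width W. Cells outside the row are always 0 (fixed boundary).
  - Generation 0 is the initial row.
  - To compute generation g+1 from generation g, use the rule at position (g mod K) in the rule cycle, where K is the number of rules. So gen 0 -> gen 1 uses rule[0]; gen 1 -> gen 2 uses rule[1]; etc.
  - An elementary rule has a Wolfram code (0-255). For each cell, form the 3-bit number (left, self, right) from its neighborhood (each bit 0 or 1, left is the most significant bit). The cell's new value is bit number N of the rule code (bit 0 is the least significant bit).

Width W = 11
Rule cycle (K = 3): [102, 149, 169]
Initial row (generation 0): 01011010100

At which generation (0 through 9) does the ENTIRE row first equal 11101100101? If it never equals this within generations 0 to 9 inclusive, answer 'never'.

Gen 0: 01011010100
Gen 1 (rule 102): 11101111100
Gen 2 (rule 149): 01000111011
Gen 3 (rule 169): 00010110110
Gen 4 (rule 102): 00111011010
Gen 5 (rule 149): 10010000011
Gen 6 (rule 169): 00000111010
Gen 7 (rule 102): 00001001110
Gen 8 (rule 149): 11101100101
Gen 9 (rule 169): 11011000010

Answer: 8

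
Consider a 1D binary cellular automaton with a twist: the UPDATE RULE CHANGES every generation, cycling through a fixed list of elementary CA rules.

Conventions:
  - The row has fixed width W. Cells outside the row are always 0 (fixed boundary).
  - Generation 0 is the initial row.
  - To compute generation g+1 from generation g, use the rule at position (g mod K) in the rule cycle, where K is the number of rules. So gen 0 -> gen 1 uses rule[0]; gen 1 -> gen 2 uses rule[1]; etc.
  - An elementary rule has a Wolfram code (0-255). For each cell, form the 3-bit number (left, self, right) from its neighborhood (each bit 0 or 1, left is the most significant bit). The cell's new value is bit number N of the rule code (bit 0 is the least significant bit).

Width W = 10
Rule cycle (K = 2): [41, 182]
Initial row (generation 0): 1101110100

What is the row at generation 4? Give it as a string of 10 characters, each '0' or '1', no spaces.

Gen 0: 1101110100
Gen 1 (rule 41): 1011001001
Gen 2 (rule 182): 1100111111
Gen 3 (rule 41): 1000100000
Gen 4 (rule 182): 1101110000

Answer: 1101110000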